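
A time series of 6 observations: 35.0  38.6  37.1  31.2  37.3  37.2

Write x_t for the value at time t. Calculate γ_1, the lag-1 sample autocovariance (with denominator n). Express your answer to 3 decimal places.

-1.620

Mean x̄ = (35.0 + 38.6 + 37.1 + 31.2 + 37.3 + 37.2)/6 = 36.0667
Deviations: -1.0667, 2.5333, 1.0333, -4.8667, 1.2333, 1.1333
Σ_{t=1}^{5}(x_t−x̄)(x_{t+1}−x̄) = -9.7178
γ_1 = -9.7178 / 6 = -1.620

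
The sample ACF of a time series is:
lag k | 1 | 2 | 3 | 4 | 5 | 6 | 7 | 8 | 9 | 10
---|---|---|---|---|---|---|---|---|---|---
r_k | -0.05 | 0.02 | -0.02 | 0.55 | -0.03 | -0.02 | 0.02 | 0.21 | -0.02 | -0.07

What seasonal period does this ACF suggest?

4

The largest autocorrelation is r_4 = 0.55, with a weaker echo at lag 8 (0.21); the remaining lags stay at or below 0.02.
The dominant spike at lag 4 indicates a seasonal period of 4.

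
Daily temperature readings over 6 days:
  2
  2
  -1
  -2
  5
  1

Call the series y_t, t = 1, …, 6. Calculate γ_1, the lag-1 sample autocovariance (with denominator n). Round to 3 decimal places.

-1.171

Mean ȳ = (2 + 2 − 1 − 2 + 5 + 1)/6 = 1.1667
Deviations: 0.8333, 0.8333, -2.1667, -3.1667, 3.8333, -0.1667
Σ_{t=1}^{5}(y_t−ȳ)(y_{t+1}−ȳ) = -7.0278
γ_1 = -7.0278 / 6 = -1.171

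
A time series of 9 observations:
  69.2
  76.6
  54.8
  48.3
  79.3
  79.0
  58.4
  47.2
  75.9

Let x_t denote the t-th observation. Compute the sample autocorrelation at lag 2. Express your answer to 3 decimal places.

Mean x̄ = (69.2 + 76.6 + 54.8 + 48.3 + 79.3 + 79.0 + 58.4 + 47.2 + 75.9)/9 = 65.4111
Σ(x_t−x̄)(x_{t+2}−x̄) = (-40.2043) + (-191.4543) + (-147.3765) + (-232.5210) + (-97.3765) + (-247.4688) + (-73.5388) = -1029.9402
Denominator Σ(x_t−x̄)² = 1413.3089
r_2 = -1029.9402 / 1413.3089 = -0.729

-0.729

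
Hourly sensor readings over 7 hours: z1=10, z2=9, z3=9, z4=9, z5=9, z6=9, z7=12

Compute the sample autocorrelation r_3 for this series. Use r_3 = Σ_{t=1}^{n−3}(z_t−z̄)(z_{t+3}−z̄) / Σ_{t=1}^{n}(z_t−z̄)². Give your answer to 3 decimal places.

Mean z̄ = (10 + 9 + 9 + 9 + 9 + 9 + 12)/7 = 9.5714
Σ(z_t−z̄)(z_{t+3}−z̄) = (-0.2449) + (0.3265) + (0.3265) + (-1.3878) = -0.9796
Denominator Σ(z_t−z̄)² = 7.7143
r_3 = -0.9796 / 7.7143 = -0.127

-0.127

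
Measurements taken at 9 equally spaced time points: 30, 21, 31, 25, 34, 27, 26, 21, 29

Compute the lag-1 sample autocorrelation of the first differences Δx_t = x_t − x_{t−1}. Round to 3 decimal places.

First differences Δx: -9, 10, -6, 9, -7, -1, -5, 8
Mean of differences = -0.1250
Numerator Σ(Δx_t−Δx̄)(Δx_{t+1}−Δx̄) = -295.0156
Denominator Σ(Δx_t−Δx̄)² = 436.8750
r_1(Δx) = -295.0156 / 436.8750 = -0.675

-0.675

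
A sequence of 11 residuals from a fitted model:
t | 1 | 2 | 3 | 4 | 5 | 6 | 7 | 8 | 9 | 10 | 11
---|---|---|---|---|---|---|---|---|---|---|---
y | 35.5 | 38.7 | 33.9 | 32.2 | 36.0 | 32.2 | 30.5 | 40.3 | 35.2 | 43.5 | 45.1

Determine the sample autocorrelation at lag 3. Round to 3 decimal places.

Mean ȳ = (35.5 + 38.7 + 33.9 + 32.2 + 36.0 + 32.2 + 30.5 + 40.3 + 35.2 + 43.5 + 45.1)/11 = 36.6455
Numerator Σ_{t=1}^{8}(y_t−ȳ)(y_{t+3}−ȳ) = 36.1302
Denominator Σ(y_t−ȳ)² = 224.6873
r_3 = 36.1302 / 224.6873 = 0.161

0.161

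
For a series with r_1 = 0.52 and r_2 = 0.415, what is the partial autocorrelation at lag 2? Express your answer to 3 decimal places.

0.198

φ_{22} = (r_2 − r_1²) / (1 − r_1²)
r_1² = (0.52)² = 0.2704
Numerator = 0.415 − 0.2704 = 0.1446; denominator = 1 − 0.2704 = 0.7296
φ_{22} = 0.1446 / 0.7296 = 0.198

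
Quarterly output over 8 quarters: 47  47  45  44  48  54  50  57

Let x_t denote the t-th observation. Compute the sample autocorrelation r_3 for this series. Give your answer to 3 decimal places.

Mean x̄ = (47 + 47 + 45 + 44 + 48 + 54 + 50 + 57)/8 = 49.0000
Deviations from mean: -2.0000, -2.0000, -4.0000, -5.0000, -1.0000, 5.0000, 1.0000, 8.0000
Numerator Σ_{t=1}^{5}(x_t−x̄)(x_{t+3}−x̄) = -21.0000
Denominator Σ(x_t−x̄)² = 140.0000
r_3 = -21.0000 / 140.0000 = -0.150

-0.150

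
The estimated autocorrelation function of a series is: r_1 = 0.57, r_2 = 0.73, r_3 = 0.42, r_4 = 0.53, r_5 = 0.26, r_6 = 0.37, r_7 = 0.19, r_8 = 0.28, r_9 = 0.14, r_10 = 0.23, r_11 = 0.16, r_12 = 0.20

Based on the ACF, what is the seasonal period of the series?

2

The largest autocorrelation is r_2 = 0.73; the remaining lags stay at or below 0.57.
The dominant spike at lag 2 indicates a seasonal period of 2.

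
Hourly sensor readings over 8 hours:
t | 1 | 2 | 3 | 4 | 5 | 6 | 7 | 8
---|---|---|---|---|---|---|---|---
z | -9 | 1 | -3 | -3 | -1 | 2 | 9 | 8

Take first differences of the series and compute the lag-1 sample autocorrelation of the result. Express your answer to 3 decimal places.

First differences Δz: 10, -4, 0, 2, 3, 7, -1
Mean of differences = 2.4286
Numerator Σ(Δz_t−Δz̄)(Δz_{t+1}−Δz̄) = -45.3265
Denominator Σ(Δz_t−Δz̄)² = 137.7143
r_1(Δz) = -45.3265 / 137.7143 = -0.329

-0.329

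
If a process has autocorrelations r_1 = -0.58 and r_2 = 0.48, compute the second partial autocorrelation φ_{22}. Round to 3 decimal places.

φ_{22} = (r_2 − r_1²) / (1 − r_1²)
r_1² = (-0.58)² = 0.3364
Numerator = 0.48 − 0.3364 = 0.1436; denominator = 1 − 0.3364 = 0.6636
φ_{22} = 0.1436 / 0.6636 = 0.216

0.216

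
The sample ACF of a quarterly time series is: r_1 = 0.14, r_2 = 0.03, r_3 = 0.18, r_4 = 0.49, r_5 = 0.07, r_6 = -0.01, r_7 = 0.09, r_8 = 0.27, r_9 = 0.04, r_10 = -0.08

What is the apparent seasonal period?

4

The largest autocorrelation is r_4 = 0.49, with a weaker echo at lag 8 (0.27); the remaining lags stay at or below 0.18.
The dominant spike at lag 4 indicates a seasonal period of 4.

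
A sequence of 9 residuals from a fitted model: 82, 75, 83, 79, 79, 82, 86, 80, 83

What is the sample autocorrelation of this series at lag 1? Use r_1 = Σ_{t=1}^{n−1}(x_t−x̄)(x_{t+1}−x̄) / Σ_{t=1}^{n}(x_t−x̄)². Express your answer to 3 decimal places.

-0.275

Mean x̄ = (82 + 75 + 83 + 79 + 79 + 82 + 86 + 80 + 83)/9 = 81.0000
Numerator Σ_{t=1}^{8}(x_t−x̄)(x_{t+1}−x̄) = -22.0000
Denominator Σ(x_t−x̄)² = 80.0000
r_1 = -22.0000 / 80.0000 = -0.275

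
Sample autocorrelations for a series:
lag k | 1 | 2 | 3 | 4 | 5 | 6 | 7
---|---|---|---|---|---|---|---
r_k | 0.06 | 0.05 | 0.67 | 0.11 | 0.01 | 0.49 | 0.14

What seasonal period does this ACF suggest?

The largest autocorrelation is r_3 = 0.67, with a weaker echo at lag 6 (0.49); the remaining lags stay at or below 0.14.
The dominant spike at lag 3 indicates a seasonal period of 3.

3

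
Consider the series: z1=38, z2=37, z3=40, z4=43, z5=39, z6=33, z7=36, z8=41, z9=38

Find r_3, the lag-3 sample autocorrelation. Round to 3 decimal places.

-0.275

Mean z̄ = (38 + 37 + 40 + 43 + 39 + 33 + 36 + 41 + 38)/9 = 38.3333
Σ(z_t−z̄)(z_{t+3}−z̄) = (-1.5556) + (-0.8889) + (-8.8889) + (-10.8889) + (1.7778) + (1.7778) = -18.6667
Denominator Σ(z_t−z̄)² = 68.0000
r_3 = -18.6667 / 68.0000 = -0.275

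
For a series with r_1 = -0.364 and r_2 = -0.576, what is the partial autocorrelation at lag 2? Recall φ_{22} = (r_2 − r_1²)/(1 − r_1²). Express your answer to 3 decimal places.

φ_{22} = (r_2 − r_1²) / (1 − r_1²)
r_1² = (-0.364)² = 0.132496
Numerator = -0.576 − 0.1325 = -0.7085; denominator = 1 − 0.1325 = 0.8675
φ_{22} = -0.7085 / 0.8675 = -0.817

-0.817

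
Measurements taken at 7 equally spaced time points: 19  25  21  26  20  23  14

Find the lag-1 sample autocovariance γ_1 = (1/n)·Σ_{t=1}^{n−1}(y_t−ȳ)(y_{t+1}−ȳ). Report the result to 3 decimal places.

-4.350

Mean ȳ = (19 + 25 + 21 + 26 + 20 + 23 + 14)/7 = 21.1429
Deviations: -2.1429, 3.8571, -0.1429, 4.8571, -1.1429, 1.8571, -7.1429
Σ_{t=1}^{6}(y_t−ȳ)(y_{t+1}−ȳ) = -30.4490
γ_1 = -30.4490 / 7 = -4.350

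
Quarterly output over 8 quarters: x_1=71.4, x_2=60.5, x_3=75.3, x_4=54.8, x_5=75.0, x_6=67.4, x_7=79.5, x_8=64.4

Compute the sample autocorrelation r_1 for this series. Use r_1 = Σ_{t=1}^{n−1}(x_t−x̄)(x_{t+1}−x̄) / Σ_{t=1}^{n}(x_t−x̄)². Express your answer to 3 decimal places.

-0.665

Mean x̄ = (71.4 + 60.5 + 75.3 + 54.8 + 75.0 + 67.4 + 79.5 + 64.4)/8 = 68.5375
Numerator Σ_{t=1}^{7}(x_t−x̄)(x_{t+1}−x̄) = -324.2177
Denominator Σ(x_t−x̄)² = 487.5988
r_1 = -324.2177 / 487.5988 = -0.665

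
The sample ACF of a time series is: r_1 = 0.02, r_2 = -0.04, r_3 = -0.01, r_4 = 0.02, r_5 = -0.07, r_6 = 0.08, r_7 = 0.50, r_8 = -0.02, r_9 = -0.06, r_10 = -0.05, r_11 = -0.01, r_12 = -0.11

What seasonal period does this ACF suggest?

7

The largest autocorrelation is r_7 = 0.50; the remaining lags stay at or below 0.08.
The dominant spike at lag 7 indicates a seasonal period of 7.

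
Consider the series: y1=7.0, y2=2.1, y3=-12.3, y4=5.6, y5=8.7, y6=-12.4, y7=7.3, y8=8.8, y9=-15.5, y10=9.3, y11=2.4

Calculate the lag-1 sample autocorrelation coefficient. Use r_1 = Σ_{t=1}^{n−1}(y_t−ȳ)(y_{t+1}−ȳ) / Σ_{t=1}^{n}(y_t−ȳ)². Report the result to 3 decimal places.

-0.464

Mean ȳ = (7.0 + 2.1 − 12.3 + 5.6 + 8.7 − 12.4 + 7.3 + 8.8 − 15.5 + 9.3 + 2.4)/11 = 1.0000
Numerator Σ_{t=1}^{10}(y_t−ȳ)(y_{t+1}−ȳ) = -426.2800
Denominator Σ(y_t−ȳ)² = 917.7400
r_1 = -426.2800 / 917.7400 = -0.464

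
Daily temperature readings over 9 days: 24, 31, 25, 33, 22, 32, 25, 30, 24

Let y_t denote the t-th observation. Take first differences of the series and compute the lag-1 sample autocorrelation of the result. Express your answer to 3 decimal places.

-0.881

First differences Δy: 7, -6, 8, -11, 10, -7, 5, -6
Mean of differences = 0.0000
Numerator Σ(Δy_t−Δȳ)(Δy_{t+1}−Δȳ) = -423.0000
Denominator Σ(Δy_t−Δȳ)² = 480.0000
r_1(Δy) = -423.0000 / 480.0000 = -0.881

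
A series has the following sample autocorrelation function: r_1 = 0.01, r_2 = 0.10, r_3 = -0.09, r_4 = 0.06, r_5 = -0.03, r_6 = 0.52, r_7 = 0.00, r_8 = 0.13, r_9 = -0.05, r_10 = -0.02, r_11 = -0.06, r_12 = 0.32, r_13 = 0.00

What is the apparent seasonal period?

The largest autocorrelation is r_6 = 0.52, with a weaker echo at lag 12 (0.32); the remaining lags stay at or below 0.13.
The dominant spike at lag 6 indicates a seasonal period of 6.

6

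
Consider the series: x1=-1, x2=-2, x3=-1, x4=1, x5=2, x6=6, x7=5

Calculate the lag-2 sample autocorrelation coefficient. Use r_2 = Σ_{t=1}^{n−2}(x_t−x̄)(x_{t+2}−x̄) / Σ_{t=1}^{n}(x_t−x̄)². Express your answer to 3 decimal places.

Mean x̄ = (-1 − 2 − 1 + 1 + 2 + 6 + 5)/7 = 1.4286
Deviations from mean: -2.4286, -3.4286, -2.4286, -0.4286, 0.5714, 4.5714, 3.5714
Σ(x_t−x̄)(x_{t+2}−x̄) = (5.8980) + (1.4694) + (-1.3878) + (-1.9592) + (2.0408) = 6.0612
Denominator Σ(x_t−x̄)² = 57.7143
r_2 = 6.0612 / 57.7143 = 0.105

0.105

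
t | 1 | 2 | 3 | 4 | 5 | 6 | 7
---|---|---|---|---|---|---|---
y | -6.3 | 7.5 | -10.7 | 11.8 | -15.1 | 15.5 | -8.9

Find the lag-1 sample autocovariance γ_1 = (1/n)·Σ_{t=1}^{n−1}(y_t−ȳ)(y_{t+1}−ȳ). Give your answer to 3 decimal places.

-113.822

Mean ȳ = (-6.3 + 7.5 − 10.7 + 11.8 − 15.1 + 15.5 − 8.9)/7 = -0.8857
Deviations: -5.4143, 8.3857, -9.8143, 12.6857, -14.2143, 16.3857, -8.0143
Σ_{t=1}^{6}(y_t−ȳ)(y_{t+1}−ȳ) = -796.7531
γ_1 = -796.7531 / 7 = -113.822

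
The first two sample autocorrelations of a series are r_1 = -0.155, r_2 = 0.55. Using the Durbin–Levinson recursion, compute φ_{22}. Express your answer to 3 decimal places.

0.539

φ_{22} = (r_2 − r_1²) / (1 − r_1²)
r_1² = (-0.155)² = 0.024025
Numerator = 0.55 − 0.0240 = 0.5260; denominator = 1 − 0.0240 = 0.9760
φ_{22} = 0.5260 / 0.9760 = 0.539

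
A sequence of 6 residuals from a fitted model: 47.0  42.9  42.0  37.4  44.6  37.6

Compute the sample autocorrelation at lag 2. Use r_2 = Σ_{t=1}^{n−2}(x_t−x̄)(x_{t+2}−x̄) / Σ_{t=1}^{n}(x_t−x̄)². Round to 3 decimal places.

0.215

Mean x̄ = (47.0 + 42.9 + 42.0 + 37.4 + 44.6 + 37.6)/6 = 41.9167
Numerator Σ_{t=1}^{4}(x_t−x̄)(x_{t+2}−x̄) = 15.7028
Denominator Σ(x_t−x̄)² = 73.0483
r_2 = 15.7028 / 73.0483 = 0.215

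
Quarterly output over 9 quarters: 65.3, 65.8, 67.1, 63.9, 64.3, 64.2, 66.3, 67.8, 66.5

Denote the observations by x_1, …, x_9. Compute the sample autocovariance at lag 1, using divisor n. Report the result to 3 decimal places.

0.470

Mean x̄ = (65.3 + 65.8 + 67.1 + 63.9 + 64.3 + 64.2 + 66.3 + 67.8 + 66.5)/9 = 65.6889
Σ_{t=1}^{8}(x_t−x̄)(x_{t+1}−x̄) = 4.2343
γ_1 = 4.2343 / 9 = 0.470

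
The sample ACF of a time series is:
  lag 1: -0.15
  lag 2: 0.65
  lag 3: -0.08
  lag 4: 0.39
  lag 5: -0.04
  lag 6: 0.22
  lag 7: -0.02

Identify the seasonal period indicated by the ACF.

The largest autocorrelation is r_2 = 0.65, with weaker echoes at lags 4 (0.39) and 6 (0.22); the remaining lags stay at or below -0.02.
The dominant spike at lag 2 indicates a seasonal period of 2.

2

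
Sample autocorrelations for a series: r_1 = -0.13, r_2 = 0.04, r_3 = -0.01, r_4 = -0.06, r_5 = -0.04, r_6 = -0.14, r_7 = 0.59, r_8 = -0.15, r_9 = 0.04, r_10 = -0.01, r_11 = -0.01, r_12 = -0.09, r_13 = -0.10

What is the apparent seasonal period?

7

The largest autocorrelation is r_7 = 0.59; the remaining lags stay at or below 0.04.
The dominant spike at lag 7 indicates a seasonal period of 7.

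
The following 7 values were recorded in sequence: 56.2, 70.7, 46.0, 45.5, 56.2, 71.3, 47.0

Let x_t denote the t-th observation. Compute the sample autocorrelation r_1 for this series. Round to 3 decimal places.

Mean x̄ = (56.2 + 70.7 + 46.0 + 45.5 + 56.2 + 71.3 + 47.0)/7 = 56.1286
Deviations from mean: 0.0714, 14.5714, -10.1286, -10.6286, 0.0714, 15.1714, -9.1286
Numerator Σ_{t=1}^{6}(x_t−x̄)(x_{t+1}−x̄) = -177.0637
Denominator Σ(x_t−x̄)² = 741.3943
r_1 = -177.0637 / 741.3943 = -0.239

-0.239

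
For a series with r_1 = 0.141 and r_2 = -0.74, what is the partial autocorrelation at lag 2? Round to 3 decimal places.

φ_{22} = (r_2 − r_1²) / (1 − r_1²)
r_1² = (0.141)² = 0.019881
Numerator = -0.74 − 0.0199 = -0.7599; denominator = 1 − 0.0199 = 0.9801
φ_{22} = -0.7599 / 0.9801 = -0.775

-0.775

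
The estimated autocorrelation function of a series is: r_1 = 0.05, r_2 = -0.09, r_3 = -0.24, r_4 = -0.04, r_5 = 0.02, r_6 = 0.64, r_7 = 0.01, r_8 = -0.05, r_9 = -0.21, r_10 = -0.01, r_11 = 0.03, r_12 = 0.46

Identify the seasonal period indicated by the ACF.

The largest autocorrelation is r_6 = 0.64, with a weaker echo at lag 12 (0.46); the remaining lags stay at or below 0.05.
The dominant spike at lag 6 indicates a seasonal period of 6.

6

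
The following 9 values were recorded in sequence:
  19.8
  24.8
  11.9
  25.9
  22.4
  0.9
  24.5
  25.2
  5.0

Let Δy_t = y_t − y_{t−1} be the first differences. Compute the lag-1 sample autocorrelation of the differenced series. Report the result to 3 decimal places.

-0.404

First differences Δy: 5.0, -12.9, 14.0, -3.5, -21.5, 23.6, 0.7, -20.2
Mean of differences = -1.8500
Numerator Σ(Δy_t−Δȳ)(Δy_{t+1}−Δȳ) = -726.5525
Denominator Σ(Δy_t−Δȳ)² = 1800.0200
r_1(Δy) = -726.5525 / 1800.0200 = -0.404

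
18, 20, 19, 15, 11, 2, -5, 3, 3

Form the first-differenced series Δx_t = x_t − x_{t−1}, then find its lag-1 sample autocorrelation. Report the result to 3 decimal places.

First differences Δx: 2, -1, -4, -4, -9, -7, 8, 0
Mean of differences = -1.8750
Numerator Σ(Δx_t−Δx̄)(Δx_{t+1}−Δx̄) = 25.6094
Denominator Σ(Δx_t−Δx̄)² = 202.8750
r_1(Δx) = 25.6094 / 202.8750 = 0.126

0.126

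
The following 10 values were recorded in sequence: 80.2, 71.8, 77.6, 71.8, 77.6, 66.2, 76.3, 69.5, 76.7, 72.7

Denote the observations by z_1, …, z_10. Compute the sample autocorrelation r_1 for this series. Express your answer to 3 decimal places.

Mean z̄ = (80.2 + 71.8 + 77.6 + 71.8 + 77.6 + 66.2 + 76.3 + 69.5 + 76.7 + 72.7)/10 = 74.0400
Numerator Σ_{t=1}^{9}(z_t−z̄)(z_{t+1}−z̄) = -109.2516
Denominator Σ(z_t−z̄)² = 169.3840
r_1 = -109.2516 / 169.3840 = -0.645

-0.645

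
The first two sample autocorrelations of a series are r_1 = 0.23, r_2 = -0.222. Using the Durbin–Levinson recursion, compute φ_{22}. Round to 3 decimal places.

-0.290

φ_{22} = (r_2 − r_1²) / (1 − r_1²)
r_1² = (0.23)² = 0.0529
Numerator = -0.222 − 0.0529 = -0.2749; denominator = 1 − 0.0529 = 0.9471
φ_{22} = -0.2749 / 0.9471 = -0.290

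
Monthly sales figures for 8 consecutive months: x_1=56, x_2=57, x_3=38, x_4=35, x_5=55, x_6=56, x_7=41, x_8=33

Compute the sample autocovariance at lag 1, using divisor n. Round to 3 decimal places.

Mean x̄ = (56 + 57 + 38 + 35 + 55 + 56 + 41 + 33)/8 = 46.3750
Σ_{t=1}^{7}(x_t−x̄)(x_{t+1}−x̄) = 113.6094
γ_1 = 113.6094 / 8 = 14.201

14.201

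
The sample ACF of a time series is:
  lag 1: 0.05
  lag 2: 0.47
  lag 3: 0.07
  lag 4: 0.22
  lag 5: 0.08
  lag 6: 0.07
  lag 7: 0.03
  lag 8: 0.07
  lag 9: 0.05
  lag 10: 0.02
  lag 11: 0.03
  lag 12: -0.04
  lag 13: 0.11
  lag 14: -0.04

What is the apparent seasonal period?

2

The largest autocorrelation is r_2 = 0.47, with a weaker echo at lag 4 (0.22); the remaining lags stay at or below 0.11.
The dominant spike at lag 2 indicates a seasonal period of 2.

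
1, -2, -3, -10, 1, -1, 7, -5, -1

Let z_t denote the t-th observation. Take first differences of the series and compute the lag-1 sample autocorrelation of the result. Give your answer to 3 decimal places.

First differences Δz: -3, -1, -7, 11, -2, 8, -12, 4
Mean of differences = -0.2500
Numerator Σ(Δz_t−Δz̄)(Δz_{t+1}−Δz̄) = -249.8125
Denominator Σ(Δz_t−Δz̄)² = 407.5000
r_1(Δz) = -249.8125 / 407.5000 = -0.613

-0.613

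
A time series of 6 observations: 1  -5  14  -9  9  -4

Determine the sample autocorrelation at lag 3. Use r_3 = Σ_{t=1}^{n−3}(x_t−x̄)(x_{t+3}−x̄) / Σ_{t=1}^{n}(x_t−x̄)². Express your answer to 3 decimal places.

Mean x̄ = (1 − 5 + 14 − 9 + 9 − 4)/6 = 1.0000
Deviations from mean: 0.0000, -6.0000, 13.0000, -10.0000, 8.0000, -5.0000
Σ(x_t−x̄)(x_{t+3}−x̄) = (0.0000) + (-48.0000) + (-65.0000) = -113.0000
Denominator Σ(x_t−x̄)² = 394.0000
r_3 = -113.0000 / 394.0000 = -0.287

-0.287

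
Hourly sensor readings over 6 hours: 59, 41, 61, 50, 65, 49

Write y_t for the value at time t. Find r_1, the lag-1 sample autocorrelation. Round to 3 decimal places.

Mean ȳ = (59 + 41 + 61 + 50 + 65 + 49)/6 = 54.1667
Deviations from mean: 4.8333, -13.1667, 6.8333, -4.1667, 10.8333, -5.1667
Σ(y_t−ȳ)(y_{t+1}−ȳ) = (-63.6389) + (-89.9722) + (-28.4722) + (-45.1389) + (-55.9722) = -283.1944
Denominator Σ(y_t−ȳ)² = 404.8333
r_1 = -283.1944 / 404.8333 = -0.700

-0.700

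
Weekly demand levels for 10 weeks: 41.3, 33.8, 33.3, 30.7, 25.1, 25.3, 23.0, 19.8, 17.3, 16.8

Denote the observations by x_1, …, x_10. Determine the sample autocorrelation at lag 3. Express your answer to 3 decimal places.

0.145

Mean x̄ = (41.3 + 33.8 + 33.3 + 30.7 + 25.1 + 25.3 + 23.0 + 19.8 + 17.3 + 16.8)/10 = 26.6400
Σ(x_t−x̄)(x_{t+3}−x̄) = (59.5196) + (-11.0264) + (-8.9244) + (-14.7784) + (10.5336) + (12.5156) + (35.8176) = 83.6572
Denominator Σ(x_t−x̄)² = 575.2840
r_3 = 83.6572 / 575.2840 = 0.145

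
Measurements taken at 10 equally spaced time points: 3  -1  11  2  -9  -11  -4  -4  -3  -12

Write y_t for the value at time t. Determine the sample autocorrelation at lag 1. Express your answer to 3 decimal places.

Mean ȳ = (3 − 1 + 11 + 2 − 9 − 11 − 4 − 4 − 3 − 12)/10 = -2.8000
Numerator Σ_{t=1}^{9}(y_t−ȳ)(y_{t+1}−ȳ) = 135.9600
Denominator Σ(y_t−ȳ)² = 443.6000
r_1 = 135.9600 / 443.6000 = 0.306

0.306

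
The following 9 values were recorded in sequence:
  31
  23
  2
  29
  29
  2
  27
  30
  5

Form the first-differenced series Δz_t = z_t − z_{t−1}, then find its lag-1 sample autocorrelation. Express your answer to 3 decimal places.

-0.338

First differences Δz: -8, -21, 27, 0, -27, 25, 3, -25
Mean of differences = -3.2500
Numerator Σ(Δz_t−Δz̄)(Δz_{t+1}−Δz̄) = -1061.8125
Denominator Σ(Δz_t−Δz̄)² = 3137.5000
r_1(Δz) = -1061.8125 / 3137.5000 = -0.338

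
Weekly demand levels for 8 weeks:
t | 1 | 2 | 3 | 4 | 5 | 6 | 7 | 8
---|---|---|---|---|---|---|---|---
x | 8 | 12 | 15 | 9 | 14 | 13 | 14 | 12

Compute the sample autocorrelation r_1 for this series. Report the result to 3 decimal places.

-0.272

Mean x̄ = (8 + 12 + 15 + 9 + 14 + 13 + 14 + 12)/8 = 12.1250
Deviations from mean: -4.1250, -0.1250, 2.8750, -3.1250, 1.8750, 0.8750, 1.8750, -0.1250
Numerator Σ_{t=1}^{7}(x_t−x̄)(x_{t+1}−x̄) = -11.6406
Denominator Σ(x_t−x̄)² = 42.8750
r_1 = -11.6406 / 42.8750 = -0.272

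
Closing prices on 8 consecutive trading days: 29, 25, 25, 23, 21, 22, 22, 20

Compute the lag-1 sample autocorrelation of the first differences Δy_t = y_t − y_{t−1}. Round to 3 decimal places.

-0.201

First differences Δy: -4, 0, -2, -2, 1, 0, -2
Mean of differences = -1.2857
Numerator Σ(Δy_t−Δȳ)(Δy_{t+1}−Δȳ) = -3.5102
Denominator Σ(Δy_t−Δȳ)² = 17.4286
r_1(Δy) = -3.5102 / 17.4286 = -0.201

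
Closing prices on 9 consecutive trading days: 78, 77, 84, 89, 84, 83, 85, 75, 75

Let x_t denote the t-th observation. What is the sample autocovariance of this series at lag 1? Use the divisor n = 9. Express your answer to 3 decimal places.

Mean x̄ = (78 + 77 + 84 + 89 + 84 + 83 + 85 + 75 + 75)/9 = 81.1111
Σ_{t=1}^{8}(x_t−x̄)(x_{t+1}−x̄) = 72.8765
γ_1 = 72.8765 / 9 = 8.097

8.097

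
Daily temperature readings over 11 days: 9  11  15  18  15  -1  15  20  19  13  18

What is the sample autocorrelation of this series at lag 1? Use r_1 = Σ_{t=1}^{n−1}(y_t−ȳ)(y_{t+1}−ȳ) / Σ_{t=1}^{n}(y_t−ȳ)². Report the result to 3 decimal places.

Mean ȳ = (9 + 11 + 15 + 18 + 15 − 1 + 15 + 20 + 19 + 13 + 18)/11 = 13.8182
Numerator Σ_{t=1}^{10}(y_t−ȳ)(y_{t+1}−ȳ) = 16.7851
Denominator Σ(y_t−ȳ)² = 355.6364
r_1 = 16.7851 / 355.6364 = 0.047

0.047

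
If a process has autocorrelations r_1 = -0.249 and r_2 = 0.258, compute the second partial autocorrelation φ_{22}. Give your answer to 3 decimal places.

0.209

φ_{22} = (r_2 − r_1²) / (1 − r_1²)
r_1² = (-0.249)² = 0.062001
Numerator = 0.258 − 0.0620 = 0.1960; denominator = 1 − 0.0620 = 0.9380
φ_{22} = 0.1960 / 0.9380 = 0.209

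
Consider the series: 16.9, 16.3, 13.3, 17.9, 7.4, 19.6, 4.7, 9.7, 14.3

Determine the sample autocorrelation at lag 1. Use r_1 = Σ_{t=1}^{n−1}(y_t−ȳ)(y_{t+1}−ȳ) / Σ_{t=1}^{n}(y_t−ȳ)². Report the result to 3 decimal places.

Mean ȳ = (16.9 + 16.3 + 13.3 + 17.9 + 7.4 + 19.6 + 4.7 + 9.7 + 14.3)/9 = 13.3444
Numerator Σ_{t=1}^{8}(y_t−ȳ)(y_{t+1}−ȳ) = -80.1453
Denominator Σ(y_t−ȳ)² = 205.5222
r_1 = -80.1453 / 205.5222 = -0.390

-0.390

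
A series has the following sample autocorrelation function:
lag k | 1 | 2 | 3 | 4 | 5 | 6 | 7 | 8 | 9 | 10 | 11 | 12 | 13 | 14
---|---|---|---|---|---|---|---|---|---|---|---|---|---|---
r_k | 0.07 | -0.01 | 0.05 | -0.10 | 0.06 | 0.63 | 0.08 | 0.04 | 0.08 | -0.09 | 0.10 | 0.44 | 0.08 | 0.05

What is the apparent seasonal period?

The largest autocorrelation is r_6 = 0.63, with a weaker echo at lag 12 (0.44); the remaining lags stay at or below 0.10.
The dominant spike at lag 6 indicates a seasonal period of 6.

6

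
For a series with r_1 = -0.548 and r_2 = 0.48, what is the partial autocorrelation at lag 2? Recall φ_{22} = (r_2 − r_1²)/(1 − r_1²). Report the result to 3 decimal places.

0.257

φ_{22} = (r_2 − r_1²) / (1 − r_1²)
r_1² = (-0.548)² = 0.300304
Numerator = 0.48 − 0.3003 = 0.1797; denominator = 1 − 0.3003 = 0.6997
φ_{22} = 0.1797 / 0.6997 = 0.257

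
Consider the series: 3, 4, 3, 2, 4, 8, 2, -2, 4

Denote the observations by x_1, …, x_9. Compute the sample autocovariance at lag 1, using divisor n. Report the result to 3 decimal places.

Mean x̄ = (3 + 4 + 3 + 2 + 4 + 8 + 2 − 2 + 4)/9 = 3.1111
Σ_{t=1}^{8}(x_t−x̄)(x_{t+1}−x̄) = -1.0123
γ_1 = -1.0123 / 9 = -0.112

-0.112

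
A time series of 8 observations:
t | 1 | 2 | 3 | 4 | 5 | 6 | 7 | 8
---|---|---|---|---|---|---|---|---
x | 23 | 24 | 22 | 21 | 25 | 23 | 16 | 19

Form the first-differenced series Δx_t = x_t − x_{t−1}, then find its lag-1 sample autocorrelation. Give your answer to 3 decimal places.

First differences Δx: 1, -2, -1, 4, -2, -7, 3
Mean of differences = -0.5714
Numerator Σ(Δx_t−Δx̄)(Δx_{t+1}−Δx̄) = -23.8980
Denominator Σ(Δx_t−Δx̄)² = 81.7143
r_1(Δx) = -23.8980 / 81.7143 = -0.292

-0.292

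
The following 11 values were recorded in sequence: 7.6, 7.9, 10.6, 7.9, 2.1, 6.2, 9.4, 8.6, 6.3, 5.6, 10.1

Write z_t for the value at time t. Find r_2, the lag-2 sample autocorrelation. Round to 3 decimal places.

Mean z̄ = (7.6 + 7.9 + 10.6 + 7.9 + 2.1 + 6.2 + 9.4 + 8.6 + 6.3 + 5.6 + 10.1)/11 = 7.4818
Numerator Σ_{t=1}^{9}(z_t−z̄)(z_{t+2}−z̄) = -35.9961
Denominator Σ(z_t−z̄)² = 57.4164
r_2 = -35.9961 / 57.4164 = -0.627

-0.627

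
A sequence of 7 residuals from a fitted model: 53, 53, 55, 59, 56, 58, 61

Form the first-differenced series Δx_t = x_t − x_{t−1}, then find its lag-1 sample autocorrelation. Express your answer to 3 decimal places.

-0.397

First differences Δx: 0, 2, 4, -3, 2, 3
Mean of differences = 1.3333
Numerator Σ(Δx_t−Δx̄)(Δx_{t+1}−Δx̄) = -12.4444
Denominator Σ(Δx_t−Δx̄)² = 31.3333
r_1(Δx) = -12.4444 / 31.3333 = -0.397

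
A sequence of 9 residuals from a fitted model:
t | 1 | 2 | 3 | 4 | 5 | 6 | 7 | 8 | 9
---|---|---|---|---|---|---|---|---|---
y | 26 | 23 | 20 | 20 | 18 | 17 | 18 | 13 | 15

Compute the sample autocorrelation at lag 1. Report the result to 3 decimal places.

0.525

Mean ȳ = (26 + 23 + 20 + 20 + 18 + 17 + 18 + 13 + 15)/9 = 18.8889
Numerator Σ_{t=1}^{8}(y_t−ȳ)(y_{t+1}−ȳ) = 65.5432
Denominator Σ(y_t−ȳ)² = 124.8889
r_1 = 65.5432 / 124.8889 = 0.525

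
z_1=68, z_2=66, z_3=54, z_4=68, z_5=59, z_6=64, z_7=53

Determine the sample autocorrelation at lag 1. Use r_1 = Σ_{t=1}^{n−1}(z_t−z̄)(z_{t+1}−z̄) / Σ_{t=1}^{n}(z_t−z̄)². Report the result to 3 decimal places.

Mean z̄ = (68 + 66 + 54 + 68 + 59 + 64 + 53)/7 = 61.7143
Deviations from mean: 6.2857, 4.2857, -7.7143, 6.2857, -2.7143, 2.2857, -8.7143
Σ(z_t−z̄)(z_{t+1}−z̄) = (26.9388) + (-33.0612) + (-48.4898) + (-17.0612) + (-6.2041) + (-19.9184) = -97.7959
Denominator Σ(z_t−z̄)² = 245.4286
r_1 = -97.7959 / 245.4286 = -0.398

-0.398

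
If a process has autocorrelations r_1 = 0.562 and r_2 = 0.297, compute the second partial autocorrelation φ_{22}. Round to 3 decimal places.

-0.028

φ_{22} = (r_2 − r_1²) / (1 − r_1²)
r_1² = (0.562)² = 0.315844
Numerator = 0.297 − 0.3158 = -0.0188; denominator = 1 − 0.3158 = 0.6842
φ_{22} = -0.0188 / 0.6842 = -0.028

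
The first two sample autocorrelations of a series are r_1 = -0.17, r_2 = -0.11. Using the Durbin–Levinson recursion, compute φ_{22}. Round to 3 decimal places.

-0.143

φ_{22} = (r_2 − r_1²) / (1 − r_1²)
r_1² = (-0.17)² = 0.0289
Numerator = -0.11 − 0.0289 = -0.1389; denominator = 1 − 0.0289 = 0.9711
φ_{22} = -0.1389 / 0.9711 = -0.143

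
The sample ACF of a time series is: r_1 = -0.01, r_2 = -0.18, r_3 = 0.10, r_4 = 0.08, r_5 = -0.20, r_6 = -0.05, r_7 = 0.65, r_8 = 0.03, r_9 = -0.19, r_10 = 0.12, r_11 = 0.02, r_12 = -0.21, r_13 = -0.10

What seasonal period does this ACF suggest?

7

The largest autocorrelation is r_7 = 0.65; the remaining lags stay at or below 0.12.
The dominant spike at lag 7 indicates a seasonal period of 7.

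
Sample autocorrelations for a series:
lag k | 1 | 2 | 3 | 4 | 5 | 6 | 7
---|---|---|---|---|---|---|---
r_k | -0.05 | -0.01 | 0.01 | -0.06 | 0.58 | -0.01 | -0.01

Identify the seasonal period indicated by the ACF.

5

The largest autocorrelation is r_5 = 0.58; the remaining lags stay at or below 0.01.
The dominant spike at lag 5 indicates a seasonal period of 5.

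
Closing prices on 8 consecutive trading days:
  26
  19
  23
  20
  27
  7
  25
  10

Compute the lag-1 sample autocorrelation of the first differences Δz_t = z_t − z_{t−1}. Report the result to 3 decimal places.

First differences Δz: -7, 4, -3, 7, -20, 18, -15
Mean of differences = -2.2857
Numerator Σ(Δz_t−Δz̄)(Δz_{t+1}−Δz̄) = -822.5102
Denominator Σ(Δz_t−Δz̄)² = 1035.4286
r_1(Δz) = -822.5102 / 1035.4286 = -0.794

-0.794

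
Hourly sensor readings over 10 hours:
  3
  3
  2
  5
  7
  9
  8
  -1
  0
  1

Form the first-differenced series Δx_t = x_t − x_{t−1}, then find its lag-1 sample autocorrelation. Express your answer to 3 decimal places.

First differences Δx: 0, -1, 3, 2, 2, -1, -9, 1, 1
Mean of differences = -0.2222
Numerator Σ(Δx_t−Δx̄)(Δx_{t+1}−Δx̄) = 5.2840
Denominator Σ(Δx_t−Δx̄)² = 101.5556
r_1(Δx) = 5.2840 / 101.5556 = 0.052

0.052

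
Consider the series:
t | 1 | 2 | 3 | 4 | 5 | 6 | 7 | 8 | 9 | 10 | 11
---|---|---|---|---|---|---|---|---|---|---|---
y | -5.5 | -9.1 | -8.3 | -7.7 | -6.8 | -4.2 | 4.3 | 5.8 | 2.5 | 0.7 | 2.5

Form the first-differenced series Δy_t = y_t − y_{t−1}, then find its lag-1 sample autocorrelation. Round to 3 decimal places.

0.230

First differences Δy: -3.6, 0.8, 0.6, 0.9, 2.6, 8.5, 1.5, -3.3, -1.8, 1.8
Mean of differences = 0.8000
Numerator Σ(Δy_t−Δȳ)(Δy_{t+1}−Δȳ) = 24.6000
Denominator Σ(Δy_t−Δȳ)² = 107.0000
r_1(Δy) = 24.6000 / 107.0000 = 0.230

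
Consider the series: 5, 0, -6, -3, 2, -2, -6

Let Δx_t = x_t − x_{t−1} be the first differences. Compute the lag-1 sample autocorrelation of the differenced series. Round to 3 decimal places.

0.150

First differences Δx: -5, -6, 3, 5, -4, -4
Mean of differences = -1.8333
Numerator Σ(Δx_t−Δx̄)(Δx_{t+1}−Δx̄) = 15.9722
Denominator Σ(Δx_t−Δx̄)² = 106.8333
r_1(Δx) = 15.9722 / 106.8333 = 0.150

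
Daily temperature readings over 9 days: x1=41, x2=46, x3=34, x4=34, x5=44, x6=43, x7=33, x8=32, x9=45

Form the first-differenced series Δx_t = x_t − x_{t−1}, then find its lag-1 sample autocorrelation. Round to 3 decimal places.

First differences Δx: 5, -12, 0, 10, -1, -10, -1, 13
Mean of differences = 0.5000
Numerator Σ(Δx_t−Δx̄)(Δx_{t+1}−Δx̄) = -56.2500
Denominator Σ(Δx_t−Δx̄)² = 538.0000
r_1(Δx) = -56.2500 / 538.0000 = -0.105

-0.105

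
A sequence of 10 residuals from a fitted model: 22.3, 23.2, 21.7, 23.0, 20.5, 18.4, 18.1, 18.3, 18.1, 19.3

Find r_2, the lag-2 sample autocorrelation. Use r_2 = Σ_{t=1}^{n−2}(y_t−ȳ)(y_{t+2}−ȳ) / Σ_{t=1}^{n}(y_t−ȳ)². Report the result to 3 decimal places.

0.399

Mean ȳ = (22.3 + 23.2 + 21.7 + 23.0 + 20.5 + 18.4 + 18.1 + 18.3 + 18.1 + 19.3)/10 = 20.2900
Numerator Σ_{t=1}^{8}(y_t−ȳ)(y_{t+2}−ȳ) = 15.9618
Denominator Σ(y_t−ȳ)² = 39.9890
r_2 = 15.9618 / 39.9890 = 0.399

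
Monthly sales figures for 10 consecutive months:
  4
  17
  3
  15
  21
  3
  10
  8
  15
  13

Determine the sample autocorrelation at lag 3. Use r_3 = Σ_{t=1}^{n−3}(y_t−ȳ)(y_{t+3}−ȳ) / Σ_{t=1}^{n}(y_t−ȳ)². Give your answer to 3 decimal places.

0.079

Mean ȳ = (4 + 17 + 3 + 15 + 21 + 3 + 10 + 8 + 15 + 13)/10 = 10.9000
Numerator Σ_{t=1}^{7}(y_t−ȳ)(y_{t+3}−ȳ) = 28.4700
Denominator Σ(y_t−ȳ)² = 358.9000
r_3 = 28.4700 / 358.9000 = 0.079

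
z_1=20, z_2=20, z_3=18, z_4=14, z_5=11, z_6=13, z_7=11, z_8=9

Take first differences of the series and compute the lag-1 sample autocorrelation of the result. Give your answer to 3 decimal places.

-0.110

First differences Δz: 0, -2, -4, -3, 2, -2, -2
Mean of differences = -1.5714
Numerator Σ(Δz_t−Δz̄)(Δz_{t+1}−Δz̄) = -2.6122
Denominator Σ(Δz_t−Δz̄)² = 23.7143
r_1(Δz) = -2.6122 / 23.7143 = -0.110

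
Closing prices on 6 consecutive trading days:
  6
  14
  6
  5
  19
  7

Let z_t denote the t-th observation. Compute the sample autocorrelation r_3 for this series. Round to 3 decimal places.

Mean z̄ = (6 + 14 + 6 + 5 + 19 + 7)/6 = 9.5000
Deviations from mean: -3.5000, 4.5000, -3.5000, -4.5000, 9.5000, -2.5000
Σ(z_t−z̄)(z_{t+3}−z̄) = (15.7500) + (42.7500) + (8.7500) = 67.2500
Denominator Σ(z_t−z̄)² = 161.5000
r_3 = 67.2500 / 161.5000 = 0.416

0.416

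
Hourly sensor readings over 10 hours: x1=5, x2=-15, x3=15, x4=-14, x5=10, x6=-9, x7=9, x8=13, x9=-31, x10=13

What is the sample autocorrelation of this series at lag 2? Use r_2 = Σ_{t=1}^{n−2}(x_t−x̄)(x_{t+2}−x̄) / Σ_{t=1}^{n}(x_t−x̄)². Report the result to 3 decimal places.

Mean x̄ = (5 − 15 + 15 − 14 + 10 − 9 + 9 + 13 − 31 + 13)/10 = -0.4000
Numerator Σ_{t=1}^{8}(x_t−x̄)(x_{t+2}−x̄) = 433.2800
Denominator Σ(x_t−x̄)² = 2230.4000
r_2 = 433.2800 / 2230.4000 = 0.194

0.194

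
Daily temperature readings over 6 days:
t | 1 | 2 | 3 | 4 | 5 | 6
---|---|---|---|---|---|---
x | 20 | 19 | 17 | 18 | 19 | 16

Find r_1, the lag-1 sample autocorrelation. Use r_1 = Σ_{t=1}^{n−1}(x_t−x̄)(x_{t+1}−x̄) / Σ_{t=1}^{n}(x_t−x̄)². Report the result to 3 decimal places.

Mean x̄ = (20 + 19 + 17 + 18 + 19 + 16)/6 = 18.1667
Deviations from mean: 1.8333, 0.8333, -1.1667, -0.1667, 0.8333, -2.1667
Σ(x_t−x̄)(x_{t+1}−x̄) = (1.5278) + (-0.9722) + (0.1944) + (-0.1389) + (-1.8056) = -1.1944
Denominator Σ(x_t−x̄)² = 10.8333
r_1 = -1.1944 / 10.8333 = -0.110

-0.110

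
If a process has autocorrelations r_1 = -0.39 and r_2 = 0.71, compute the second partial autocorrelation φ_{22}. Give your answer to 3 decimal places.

φ_{22} = (r_2 − r_1²) / (1 − r_1²)
r_1² = (-0.39)² = 0.1521
Numerator = 0.71 − 0.1521 = 0.5579; denominator = 1 − 0.1521 = 0.8479
φ_{22} = 0.5579 / 0.8479 = 0.658

0.658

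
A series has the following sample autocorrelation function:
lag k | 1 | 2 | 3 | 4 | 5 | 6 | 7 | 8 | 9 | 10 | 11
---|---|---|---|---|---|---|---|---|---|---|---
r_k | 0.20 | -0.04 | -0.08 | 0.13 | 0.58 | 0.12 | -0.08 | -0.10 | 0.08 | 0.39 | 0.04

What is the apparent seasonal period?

5

The largest autocorrelation is r_5 = 0.58, with a weaker echo at lag 10 (0.39); the remaining lags stay at or below 0.20.
The dominant spike at lag 5 indicates a seasonal period of 5.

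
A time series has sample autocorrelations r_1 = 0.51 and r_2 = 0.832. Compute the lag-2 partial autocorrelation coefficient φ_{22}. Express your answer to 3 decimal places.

0.773

φ_{22} = (r_2 − r_1²) / (1 − r_1²)
r_1² = (0.51)² = 0.2601
Numerator = 0.832 − 0.2601 = 0.5719; denominator = 1 − 0.2601 = 0.7399
φ_{22} = 0.5719 / 0.7399 = 0.773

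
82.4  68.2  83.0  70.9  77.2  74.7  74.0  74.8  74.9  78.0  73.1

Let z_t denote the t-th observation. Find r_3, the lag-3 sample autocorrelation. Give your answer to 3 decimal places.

-0.232

Mean z̄ = (82.4 + 68.2 + 83.0 + 70.9 + 77.2 + 74.7 + 74.0 + 74.8 + 74.9 + 78.0 + 73.1)/11 = 75.5636
Numerator Σ_{t=1}^{8}(z_t−z̄)(z_{t+3}−z̄) = -45.6667
Denominator Σ(z_t−z̄)² = 196.9055
r_3 = -45.6667 / 196.9055 = -0.232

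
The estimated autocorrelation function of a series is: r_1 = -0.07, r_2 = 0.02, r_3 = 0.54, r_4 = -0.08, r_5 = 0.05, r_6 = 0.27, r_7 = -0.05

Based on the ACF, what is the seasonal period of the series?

3

The largest autocorrelation is r_3 = 0.54, with a weaker echo at lag 6 (0.27); the remaining lags stay at or below 0.05.
The dominant spike at lag 3 indicates a seasonal period of 3.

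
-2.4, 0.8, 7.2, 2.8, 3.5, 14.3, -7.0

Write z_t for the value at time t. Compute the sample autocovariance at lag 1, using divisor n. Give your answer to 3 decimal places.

Mean z̄ = (-2.4 + 0.8 + 7.2 + 2.8 + 3.5 + 14.3 − 7.0)/7 = 2.7429
Σ_{t=1}^{6}(z_t−z̄)(z_{t+1}−z̄) = -102.2190
γ_1 = -102.2190 / 7 = -14.603

-14.603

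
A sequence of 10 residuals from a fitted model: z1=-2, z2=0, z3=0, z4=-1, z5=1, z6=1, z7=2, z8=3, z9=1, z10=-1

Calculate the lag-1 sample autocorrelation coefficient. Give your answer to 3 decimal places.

Mean z̄ = (-2 + 0 + 0 − 1 + 1 + 1 + 2 + 3 + 1 − 1)/10 = 0.4000
Numerator Σ_{t=1}^{9}(z_t−z̄)(z_{t+1}−z̄) = 7.0400
Denominator Σ(z_t−z̄)² = 20.4000
r_1 = 7.0400 / 20.4000 = 0.345

0.345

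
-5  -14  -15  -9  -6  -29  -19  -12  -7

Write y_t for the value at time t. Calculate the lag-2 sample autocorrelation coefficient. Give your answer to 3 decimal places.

-0.412

Mean ȳ = (-5 − 14 − 15 − 9 − 6 − 29 − 19 − 12 − 7)/9 = -12.8889
Numerator Σ_{t=1}^{7}(y_t−ȳ)(y_{t+2}−ȳ) = -190.5802
Denominator Σ(y_t−ȳ)² = 462.8889
r_2 = -190.5802 / 462.8889 = -0.412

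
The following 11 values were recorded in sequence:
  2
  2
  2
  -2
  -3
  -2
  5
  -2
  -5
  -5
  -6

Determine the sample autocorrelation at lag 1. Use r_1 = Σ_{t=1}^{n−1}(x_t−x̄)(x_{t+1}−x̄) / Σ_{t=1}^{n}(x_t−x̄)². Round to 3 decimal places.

Mean x̄ = (2 + 2 + 2 − 2 − 3 − 2 + 5 − 2 − 5 − 5 − 6)/11 = -1.2727
Numerator Σ_{t=1}^{10}(x_t−x̄)(x_{t+1}−x̄) = 46.6529
Denominator Σ(x_t−x̄)² = 126.1818
r_1 = 46.6529 / 126.1818 = 0.370

0.370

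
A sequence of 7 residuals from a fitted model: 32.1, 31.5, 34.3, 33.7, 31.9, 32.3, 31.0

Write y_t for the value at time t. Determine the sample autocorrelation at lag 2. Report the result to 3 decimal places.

-0.252

Mean ȳ = (32.1 + 31.5 + 34.3 + 33.7 + 31.9 + 32.3 + 31.0)/7 = 32.4000
Deviations from mean: -0.3000, -0.9000, 1.9000, 1.3000, -0.5000, -0.1000, -1.4000
Numerator Σ_{t=1}^{5}(y_t−ȳ)(y_{t+2}−ȳ) = -2.1200
Denominator Σ(y_t−ȳ)² = 8.4200
r_2 = -2.1200 / 8.4200 = -0.252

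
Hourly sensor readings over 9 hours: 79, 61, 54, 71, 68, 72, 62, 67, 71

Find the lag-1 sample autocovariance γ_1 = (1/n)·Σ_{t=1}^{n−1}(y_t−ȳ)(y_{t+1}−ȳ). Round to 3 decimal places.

-6.549

Mean ȳ = (79 + 61 + 54 + 71 + 68 + 72 + 62 + 67 + 71)/9 = 67.2222
Σ_{t=1}^{8}(y_t−ȳ)(y_{t+1}−ȳ) = -58.9383
γ_1 = -58.9383 / 9 = -6.549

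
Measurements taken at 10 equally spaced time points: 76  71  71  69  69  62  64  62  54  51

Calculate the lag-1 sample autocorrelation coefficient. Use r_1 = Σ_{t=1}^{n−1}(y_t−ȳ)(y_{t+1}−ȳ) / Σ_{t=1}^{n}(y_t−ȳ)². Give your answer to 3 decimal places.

0.576

Mean ȳ = (76 + 71 + 71 + 69 + 69 + 62 + 64 + 62 + 54 + 51)/10 = 64.9000
Numerator Σ_{t=1}^{9}(y_t−ȳ)(y_{t+1}−ȳ) = 323.1900
Denominator Σ(y_t−ȳ)² = 560.9000
r_1 = 323.1900 / 560.9000 = 0.576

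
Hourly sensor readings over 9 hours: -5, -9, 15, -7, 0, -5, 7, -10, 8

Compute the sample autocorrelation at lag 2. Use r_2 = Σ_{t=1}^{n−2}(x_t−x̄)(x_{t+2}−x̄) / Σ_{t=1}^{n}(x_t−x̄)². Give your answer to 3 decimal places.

Mean x̄ = (-5 − 9 + 15 − 7 + 0 − 5 + 7 − 10 + 8)/9 = -0.6667
Numerator Σ_{t=1}^{7}(x_t−x̄)(x_{t+2}−x̄) = 134.7778
Denominator Σ(x_t−x̄)² = 614.0000
r_2 = 134.7778 / 614.0000 = 0.220

0.220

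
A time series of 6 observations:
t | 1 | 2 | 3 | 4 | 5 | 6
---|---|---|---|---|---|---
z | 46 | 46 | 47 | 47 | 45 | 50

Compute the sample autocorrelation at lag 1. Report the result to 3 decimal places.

-0.373

Mean z̄ = (46 + 46 + 47 + 47 + 45 + 50)/6 = 46.8333
Deviations from mean: -0.8333, -0.8333, 0.1667, 0.1667, -1.8333, 3.1667
Numerator Σ_{t=1}^{5}(z_t−z̄)(z_{t+1}−z̄) = -5.5278
Denominator Σ(z_t−z̄)² = 14.8333
r_1 = -5.5278 / 14.8333 = -0.373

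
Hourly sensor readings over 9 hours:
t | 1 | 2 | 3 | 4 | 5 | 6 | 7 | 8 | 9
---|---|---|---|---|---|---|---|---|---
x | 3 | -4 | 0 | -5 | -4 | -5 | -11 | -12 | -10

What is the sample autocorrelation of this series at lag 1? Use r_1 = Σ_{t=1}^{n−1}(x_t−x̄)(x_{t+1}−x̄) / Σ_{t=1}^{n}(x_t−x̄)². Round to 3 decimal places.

0.439

Mean x̄ = (3 − 4 + 0 − 5 − 4 − 5 − 11 − 12 − 10)/9 = -5.3333
Numerator Σ_{t=1}^{8}(x_t−x̄)(x_{t+1}−x̄) = 87.8889
Denominator Σ(x_t−x̄)² = 200.0000
r_1 = 87.8889 / 200.0000 = 0.439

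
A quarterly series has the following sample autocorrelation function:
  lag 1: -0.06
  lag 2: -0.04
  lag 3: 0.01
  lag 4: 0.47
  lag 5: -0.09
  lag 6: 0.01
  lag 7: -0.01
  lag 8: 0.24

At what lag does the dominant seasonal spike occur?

4

The largest autocorrelation is r_4 = 0.47, with a weaker echo at lag 8 (0.24); the remaining lags stay at or below 0.01.
The dominant spike at lag 4 indicates a seasonal period of 4.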